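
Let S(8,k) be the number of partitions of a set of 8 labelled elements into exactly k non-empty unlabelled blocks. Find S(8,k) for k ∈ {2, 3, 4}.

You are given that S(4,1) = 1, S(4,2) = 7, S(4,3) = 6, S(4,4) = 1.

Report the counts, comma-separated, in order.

[5] T[5,1]:1*1+0=1 · T[5,2]:2*7+1=15 · T[5,3]:3*6+7=25 · T[5,4]:4*1+6=10
[6] T[6,1]:1*1+0=1 · T[6,2]:2*15+1=31 · T[6,3]:3*25+15=90 · T[6,4]:4*10+25=65
[7] T[7,1]:1*1+0=1 · T[7,2]:2*31+1=63 · T[7,3]:3*90+31=301 · T[7,4]:4*65+90=350
[8] T[8,2]:2*63+1=127 · T[8,3]:3*301+63=966 · T[8,4]:4*350+301=1701
Read S(8,2) = 127, S(8,3) = 966, S(8,4) = 1701.

127, 966, 1701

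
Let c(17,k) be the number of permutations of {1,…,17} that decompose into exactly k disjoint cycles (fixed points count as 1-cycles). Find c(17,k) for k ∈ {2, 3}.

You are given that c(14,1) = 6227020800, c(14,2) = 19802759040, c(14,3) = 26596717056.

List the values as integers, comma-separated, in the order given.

[15] T[15,1]:14*6227020800+0=87178291200 · T[15,2]:14*19802759040+6227020800=283465647360 · T[15,3]:14*26596717056+19802759040=392156797824
[16] T[16,1]:15*87178291200+0=1307674368000 · T[16,2]:15*283465647360+87178291200=4339163001600 · T[16,3]:15*392156797824+283465647360=6165817614720
[17] T[17,2]:16*4339163001600+1307674368000=70734282393600 · T[17,3]:16*6165817614720+4339163001600=102992244837120
Read c(17,2) = 70734282393600, c(17,3) = 102992244837120.

70734282393600, 102992244837120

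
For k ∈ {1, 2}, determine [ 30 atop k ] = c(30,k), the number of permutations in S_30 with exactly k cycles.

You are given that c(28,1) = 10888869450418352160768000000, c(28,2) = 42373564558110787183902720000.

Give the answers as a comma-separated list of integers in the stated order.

@29  (29,1):10888869450418352160768000000·28+0→304888344611713860501504000000, (29,2):42373564558110787183902720000·28+10888869450418352160768000000→1197348677077520393310044160000
@30  (30,1):304888344611713860501504000000·29+0→8841761993739701954543616000000, (30,2):1197348677077520393310044160000·29+304888344611713860501504000000→35027999979859805266492784640000
Read c(30,1) = 8841761993739701954543616000000, c(30,2) = 35027999979859805266492784640000.

8841761993739701954543616000000, 35027999979859805266492784640000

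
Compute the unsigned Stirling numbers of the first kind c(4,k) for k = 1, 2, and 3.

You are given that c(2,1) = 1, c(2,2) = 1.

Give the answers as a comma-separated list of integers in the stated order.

6, 11, 6

row 3: T[3][1]=2·1+0=2  T[3][2]=2·1+1=3  T[3][3]=2·0+1=1
row 4: T[4][1]=3·2+0=6  T[4][2]=3·3+2=11  T[4][3]=3·1+3=6
Read c(4,1) = 6, c(4,2) = 11, c(4,3) = 6.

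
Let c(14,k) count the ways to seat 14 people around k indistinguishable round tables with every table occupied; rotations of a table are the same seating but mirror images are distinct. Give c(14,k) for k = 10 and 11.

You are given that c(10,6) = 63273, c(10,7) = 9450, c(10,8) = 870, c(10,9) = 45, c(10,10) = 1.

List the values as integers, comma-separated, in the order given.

row 11: T[11][7]=10·9450+63273=157773  T[11][8]=10·870+9450=18150  T[11][9]=10·45+870=1320  T[11][10]=10·1+45=55  T[11][11]=10·0+1=1
row 12: T[12][8]=11·18150+157773=357423  T[12][9]=11·1320+18150=32670  T[12][10]=11·55+1320=1925  T[12][11]=11·1+55=66
row 13: T[13][9]=12·32670+357423=749463  T[13][10]=12·1925+32670=55770  T[13][11]=12·66+1925=2717
row 14: T[14][10]=13·55770+749463=1474473  T[14][11]=13·2717+55770=91091
Read c(14,10) = 1474473, c(14,11) = 91091.

1474473, 91091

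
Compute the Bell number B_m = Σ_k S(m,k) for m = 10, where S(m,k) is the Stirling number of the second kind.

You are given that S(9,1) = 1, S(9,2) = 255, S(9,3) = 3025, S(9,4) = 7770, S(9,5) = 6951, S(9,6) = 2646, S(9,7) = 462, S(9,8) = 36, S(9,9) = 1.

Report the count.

115975

i=10: T(10,1)=0+1·1=1 | T(10,2)=1+2·255=511 | T(10,3)=255+3·3025=9330 | T(10,4)=3025+4·7770=34105 | T(10,5)=7770+5·6951=42525 | T(10,6)=6951+6·2646=22827 | T(10,7)=2646+7·462=5880 | T(10,8)=462+8·36=750 | T(10,9)=36+9·1=45 | T(10,10)=1+10·0=1
B_10 = ΣS(10,k) = 1+511+9330+34105+42525+22827+5880+750+45+1 = 115975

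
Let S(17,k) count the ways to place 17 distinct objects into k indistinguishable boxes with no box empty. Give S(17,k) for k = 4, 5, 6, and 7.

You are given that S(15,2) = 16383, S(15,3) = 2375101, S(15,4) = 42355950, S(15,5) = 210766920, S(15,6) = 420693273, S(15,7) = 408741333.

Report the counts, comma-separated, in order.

row 16: T[16][3]=3·2375101+16383=7141686  T[16][4]=4·42355950+2375101=171798901  T[16][5]=5·210766920+42355950=1096190550  T[16][6]=6·420693273+210766920=2734926558  T[16][7]=7·408741333+420693273=3281882604
row 17: T[17][4]=4·171798901+7141686=694337290  T[17][5]=5·1096190550+171798901=5652751651  T[17][6]=6·2734926558+1096190550=17505749898  T[17][7]=7·3281882604+2734926558=25708104786
Read S(17,4) = 694337290, S(17,5) = 5652751651, S(17,6) = 17505749898, S(17,7) = 25708104786.

694337290, 5652751651, 17505749898, 25708104786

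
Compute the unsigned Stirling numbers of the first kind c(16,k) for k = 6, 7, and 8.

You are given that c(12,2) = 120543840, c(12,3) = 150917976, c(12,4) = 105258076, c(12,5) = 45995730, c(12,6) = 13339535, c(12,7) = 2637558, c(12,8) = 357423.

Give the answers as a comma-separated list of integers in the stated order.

r13: T_13,3=12×150917976+120543840=1931559552; T_13,4=12×105258076+150917976=1414014888; T_13,5=12×45995730+105258076=657206836; T_13,6=12×13339535+45995730=206070150; T_13,7=12×2637558+13339535=44990231; T_13,8=12×357423+2637558=6926634
r14: T_14,4=13×1414014888+1931559552=20313753096; T_14,5=13×657206836+1414014888=9957703756; T_14,6=13×206070150+657206836=3336118786; T_14,7=13×44990231+206070150=790943153; T_14,8=13×6926634+44990231=135036473
r15: T_15,5=14×9957703756+20313753096=159721605680; T_15,6=14×3336118786+9957703756=56663366760; T_15,7=14×790943153+3336118786=14409322928; T_15,8=14×135036473+790943153=2681453775
r16: T_16,6=15×56663366760+159721605680=1009672107080; T_16,7=15×14409322928+56663366760=272803210680; T_16,8=15×2681453775+14409322928=54631129553
Read c(16,6) = 1009672107080, c(16,7) = 272803210680, c(16,8) = 54631129553.

1009672107080, 272803210680, 54631129553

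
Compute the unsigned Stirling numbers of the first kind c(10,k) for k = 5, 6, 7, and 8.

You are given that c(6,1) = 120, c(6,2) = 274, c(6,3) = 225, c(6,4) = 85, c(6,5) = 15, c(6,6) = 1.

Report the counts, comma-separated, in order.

[7] T[7,2]:6*274+120=1764 · T[7,3]:6*225+274=1624 · T[7,4]:6*85+225=735 · T[7,5]:6*15+85=175 · T[7,6]:6*1+15=21 · T[7,7]:6*0+1=1
[8] T[8,3]:7*1624+1764=13132 · T[8,4]:7*735+1624=6769 · T[8,5]:7*175+735=1960 · T[8,6]:7*21+175=322 · T[8,7]:7*1+21=28 · T[8,8]:7*0+1=1
[9] T[9,4]:8*6769+13132=67284 · T[9,5]:8*1960+6769=22449 · T[9,6]:8*322+1960=4536 · T[9,7]:8*28+322=546 · T[9,8]:8*1+28=36
[10] T[10,5]:9*22449+67284=269325 · T[10,6]:9*4536+22449=63273 · T[10,7]:9*546+4536=9450 · T[10,8]:9*36+546=870
Read c(10,5) = 269325, c(10,6) = 63273, c(10,7) = 9450, c(10,8) = 870.

269325, 63273, 9450, 870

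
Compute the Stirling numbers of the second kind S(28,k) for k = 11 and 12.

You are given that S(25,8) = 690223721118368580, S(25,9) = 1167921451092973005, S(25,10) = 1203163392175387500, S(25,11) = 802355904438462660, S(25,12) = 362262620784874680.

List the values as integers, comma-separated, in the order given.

1501910658871554621690, 985397416171213883565

[26] T[26,9]:9*1167921451092973005+690223721118368580=11201516780955125625 · T[26,10]:10*1203163392175387500+1167921451092973005=13199555372846848005 · T[26,11]:11*802355904438462660+1203163392175387500=10029078340998476760 · T[26,12]:12*362262620784874680+802355904438462660=5149507353856958820
[27] T[27,10]:10*13199555372846848005+11201516780955125625=143197070509423605675 · T[27,11]:11*10029078340998476760+13199555372846848005=123519417123830092365 · T[27,12]:12*5149507353856958820+10029078340998476760=71823166587281982600
[28] T[28,11]:11*123519417123830092365+143197070509423605675=1501910658871554621690 · T[28,12]:12*71823166587281982600+123519417123830092365=985397416171213883565
Read S(28,11) = 1501910658871554621690, S(28,12) = 985397416171213883565.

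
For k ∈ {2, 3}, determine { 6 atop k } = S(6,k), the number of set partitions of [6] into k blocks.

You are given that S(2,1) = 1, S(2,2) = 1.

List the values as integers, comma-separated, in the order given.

31, 90

row 3: T[3][1]=1·1+0=1  T[3][2]=2·1+1=3  T[3][3]=3·0+1=1
row 4: T[4][1]=1·1+0=1  T[4][2]=2·3+1=7  T[4][3]=3·1+3=6
row 5: T[5][1]=1·1+0=1  T[5][2]=2·7+1=15  T[5][3]=3·6+7=25
row 6: T[6][2]=2·15+1=31  T[6][3]=3·25+15=90
Read S(6,2) = 31, S(6,3) = 90.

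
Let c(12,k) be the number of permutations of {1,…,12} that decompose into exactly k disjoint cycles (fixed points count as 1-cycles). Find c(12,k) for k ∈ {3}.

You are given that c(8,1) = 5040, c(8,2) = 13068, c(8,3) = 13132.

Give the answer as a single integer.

i=9: T(9,1)=0+8·5040=40320 | T(9,2)=5040+8·13068=109584 | T(9,3)=13068+8·13132=118124
i=10: T(10,1)=0+9·40320=362880 | T(10,2)=40320+9·109584=1026576 | T(10,3)=109584+9·118124=1172700
i=11: T(11,2)=362880+10·1026576=10628640 | T(11,3)=1026576+10·1172700=12753576
i=12: T(12,3)=10628640+11·12753576=150917976
Read c(12,3) = 150917976.

150917976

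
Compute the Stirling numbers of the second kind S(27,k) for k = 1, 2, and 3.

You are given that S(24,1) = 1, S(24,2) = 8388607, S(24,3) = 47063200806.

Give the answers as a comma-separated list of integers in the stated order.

r25: T_25,1=1×1+0=1; T_25,2=2×8388607+1=16777215; T_25,3=3×47063200806+8388607=141197991025
r26: T_26,1=1×1+0=1; T_26,2=2×16777215+1=33554431; T_26,3=3×141197991025+16777215=423610750290
r27: T_27,1=1×1+0=1; T_27,2=2×33554431+1=67108863; T_27,3=3×423610750290+33554431=1270865805301
Read S(27,1) = 1, S(27,2) = 67108863, S(27,3) = 1270865805301.

1, 67108863, 1270865805301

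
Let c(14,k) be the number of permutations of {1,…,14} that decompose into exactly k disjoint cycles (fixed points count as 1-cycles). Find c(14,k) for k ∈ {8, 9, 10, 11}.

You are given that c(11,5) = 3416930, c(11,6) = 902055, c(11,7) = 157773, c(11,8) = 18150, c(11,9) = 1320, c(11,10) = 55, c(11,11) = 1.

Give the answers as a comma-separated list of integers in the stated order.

135036473, 16669653, 1474473, 91091

r12: T_12,6=11×902055+3416930=13339535; T_12,7=11×157773+902055=2637558; T_12,8=11×18150+157773=357423; T_12,9=11×1320+18150=32670; T_12,10=11×55+1320=1925; T_12,11=11×1+55=66
r13: T_13,7=12×2637558+13339535=44990231; T_13,8=12×357423+2637558=6926634; T_13,9=12×32670+357423=749463; T_13,10=12×1925+32670=55770; T_13,11=12×66+1925=2717
r14: T_14,8=13×6926634+44990231=135036473; T_14,9=13×749463+6926634=16669653; T_14,10=13×55770+749463=1474473; T_14,11=13×2717+55770=91091
Read c(14,8) = 135036473, c(14,9) = 16669653, c(14,10) = 1474473, c(14,11) = 91091.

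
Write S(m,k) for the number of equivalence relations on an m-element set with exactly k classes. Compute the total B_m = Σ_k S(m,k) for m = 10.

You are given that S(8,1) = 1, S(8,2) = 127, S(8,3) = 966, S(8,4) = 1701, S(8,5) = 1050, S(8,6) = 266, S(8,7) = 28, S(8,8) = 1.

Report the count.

@9  (9,1):1·1+0→1, (9,2):127·2+1→255, (9,3):966·3+127→3025, (9,4):1701·4+966→7770, (9,5):1050·5+1701→6951, (9,6):266·6+1050→2646, (9,7):28·7+266→462, (9,8):1·8+28→36, (9,9):0·9+1→1
@10  (10,1):1·1+0→1, (10,2):255·2+1→511, (10,3):3025·3+255→9330, (10,4):7770·4+3025→34105, (10,5):6951·5+7770→42525, (10,6):2646·6+6951→22827, (10,7):462·7+2646→5880, (10,8):36·8+462→750, (10,9):1·9+36→45, (10,10):0·10+1→1
B_10 = ΣS(10,k) = 1+511+9330+34105+42525+22827+5880+750+45+1 = 115975

115975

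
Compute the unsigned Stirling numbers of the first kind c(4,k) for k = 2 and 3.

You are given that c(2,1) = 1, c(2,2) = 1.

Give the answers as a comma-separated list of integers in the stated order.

11, 6

[3] T[3,1]:2*1+0=2 · T[3,2]:2*1+1=3 · T[3,3]:2*0+1=1
[4] T[4,2]:3*3+2=11 · T[4,3]:3*1+3=6
Read c(4,2) = 11, c(4,3) = 6.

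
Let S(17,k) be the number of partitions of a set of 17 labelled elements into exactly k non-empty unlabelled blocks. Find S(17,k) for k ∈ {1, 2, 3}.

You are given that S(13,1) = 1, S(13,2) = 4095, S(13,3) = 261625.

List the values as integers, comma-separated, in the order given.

1, 65535, 21457825

row 14: T[14][1]=1·1+0=1  T[14][2]=2·4095+1=8191  T[14][3]=3·261625+4095=788970
row 15: T[15][1]=1·1+0=1  T[15][2]=2·8191+1=16383  T[15][3]=3·788970+8191=2375101
row 16: T[16][1]=1·1+0=1  T[16][2]=2·16383+1=32767  T[16][3]=3·2375101+16383=7141686
row 17: T[17][1]=1·1+0=1  T[17][2]=2·32767+1=65535  T[17][3]=3·7141686+32767=21457825
Read S(17,1) = 1, S(17,2) = 65535, S(17,3) = 21457825.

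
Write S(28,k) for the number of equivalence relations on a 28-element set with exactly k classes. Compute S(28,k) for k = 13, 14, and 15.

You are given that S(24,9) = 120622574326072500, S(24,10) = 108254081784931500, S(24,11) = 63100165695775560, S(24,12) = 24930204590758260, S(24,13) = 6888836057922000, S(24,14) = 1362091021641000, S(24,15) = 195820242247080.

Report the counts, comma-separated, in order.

i=25: T(25,10)=120622574326072500+10·108254081784931500=1203163392175387500 | T(25,11)=108254081784931500+11·63100165695775560=802355904438462660 | T(25,12)=63100165695775560+12·24930204590758260=362262620784874680 | T(25,13)=24930204590758260+13·6888836057922000=114485073343744260 | T(25,14)=6888836057922000+14·1362091021641000=25958110360896000 | T(25,15)=1362091021641000+15·195820242247080=4299394655347200
i=26: T(26,11)=1203163392175387500+11·802355904438462660=10029078340998476760 | T(26,12)=802355904438462660+12·362262620784874680=5149507353856958820 | T(26,13)=362262620784874680+13·114485073343744260=1850568574253550060 | T(26,14)=114485073343744260+14·25958110360896000=477898618396288260 | T(26,15)=25958110360896000+15·4299394655347200=90449030191104000
i=27: T(27,12)=10029078340998476760+12·5149507353856958820=71823166587281982600 | T(27,13)=5149507353856958820+13·1850568574253550060=29206898819153109600 | T(27,14)=1850568574253550060+14·477898618396288260=8541149231801585700 | T(27,15)=477898618396288260+15·90449030191104000=1834634071262848260
i=28: T(28,13)=71823166587281982600+13·29206898819153109600=451512851236272407400 | T(28,14)=29206898819153109600+14·8541149231801585700=148782988064375309400 | T(28,15)=8541149231801585700+15·1834634071262848260=36060660300744309600
Read S(28,13) = 451512851236272407400, S(28,14) = 148782988064375309400, S(28,15) = 36060660300744309600.

451512851236272407400, 148782988064375309400, 36060660300744309600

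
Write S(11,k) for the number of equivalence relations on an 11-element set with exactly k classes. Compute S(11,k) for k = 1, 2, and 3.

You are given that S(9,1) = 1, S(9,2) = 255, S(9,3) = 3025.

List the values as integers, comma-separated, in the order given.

row 10: T[10][1]=1·1+0=1  T[10][2]=2·255+1=511  T[10][3]=3·3025+255=9330
row 11: T[11][1]=1·1+0=1  T[11][2]=2·511+1=1023  T[11][3]=3·9330+511=28501
Read S(11,1) = 1, S(11,2) = 1023, S(11,3) = 28501.

1, 1023, 28501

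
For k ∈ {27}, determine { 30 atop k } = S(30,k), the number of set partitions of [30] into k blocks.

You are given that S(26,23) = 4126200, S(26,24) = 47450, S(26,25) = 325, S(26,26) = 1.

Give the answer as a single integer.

r27: T_27,24=24×47450+4126200=5265000; T_27,25=25×325+47450=55575; T_27,26=26×1+325=351; T_27,27=27×0+1=1
r28: T_28,25=25×55575+5265000=6654375; T_28,26=26×351+55575=64701; T_28,27=27×1+351=378
r29: T_29,26=26×64701+6654375=8336601; T_29,27=27×378+64701=74907
r30: T_30,27=27×74907+8336601=10359090
Read S(30,27) = 10359090.

10359090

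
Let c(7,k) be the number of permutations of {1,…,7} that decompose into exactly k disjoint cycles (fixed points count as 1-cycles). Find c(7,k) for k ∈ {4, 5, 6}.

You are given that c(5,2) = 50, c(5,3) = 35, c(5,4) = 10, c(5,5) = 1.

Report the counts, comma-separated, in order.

r6: T_6,3=5×35+50=225; T_6,4=5×10+35=85; T_6,5=5×1+10=15; T_6,6=5×0+1=1
r7: T_7,4=6×85+225=735; T_7,5=6×15+85=175; T_7,6=6×1+15=21
Read c(7,4) = 735, c(7,5) = 175, c(7,6) = 21.

735, 175, 21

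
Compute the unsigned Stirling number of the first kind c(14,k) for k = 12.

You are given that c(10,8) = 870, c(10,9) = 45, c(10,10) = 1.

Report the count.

3731

row 11: T[11][9]=10·45+870=1320  T[11][10]=10·1+45=55  T[11][11]=10·0+1=1
row 12: T[12][10]=11·55+1320=1925  T[12][11]=11·1+55=66  T[12][12]=11·0+1=1
row 13: T[13][11]=12·66+1925=2717  T[13][12]=12·1+66=78
row 14: T[14][12]=13·78+2717=3731
Read c(14,12) = 3731.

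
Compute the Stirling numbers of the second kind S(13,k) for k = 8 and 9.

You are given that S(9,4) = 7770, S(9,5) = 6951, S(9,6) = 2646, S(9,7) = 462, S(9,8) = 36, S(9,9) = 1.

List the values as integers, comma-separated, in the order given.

r10: T_10,5=5×6951+7770=42525; T_10,6=6×2646+6951=22827; T_10,7=7×462+2646=5880; T_10,8=8×36+462=750; T_10,9=9×1+36=45
r11: T_11,6=6×22827+42525=179487; T_11,7=7×5880+22827=63987; T_11,8=8×750+5880=11880; T_11,9=9×45+750=1155
r12: T_12,7=7×63987+179487=627396; T_12,8=8×11880+63987=159027; T_12,9=9×1155+11880=22275
r13: T_13,8=8×159027+627396=1899612; T_13,9=9×22275+159027=359502
Read S(13,8) = 1899612, S(13,9) = 359502.

1899612, 359502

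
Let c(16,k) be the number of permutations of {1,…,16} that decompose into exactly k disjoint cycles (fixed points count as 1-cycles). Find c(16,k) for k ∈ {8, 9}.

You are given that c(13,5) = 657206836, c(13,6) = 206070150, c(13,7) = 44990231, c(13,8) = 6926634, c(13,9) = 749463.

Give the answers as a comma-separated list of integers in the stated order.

[14] T[14,6]:13*206070150+657206836=3336118786 · T[14,7]:13*44990231+206070150=790943153 · T[14,8]:13*6926634+44990231=135036473 · T[14,9]:13*749463+6926634=16669653
[15] T[15,7]:14*790943153+3336118786=14409322928 · T[15,8]:14*135036473+790943153=2681453775 · T[15,9]:14*16669653+135036473=368411615
[16] T[16,8]:15*2681453775+14409322928=54631129553 · T[16,9]:15*368411615+2681453775=8207628000
Read c(16,8) = 54631129553, c(16,9) = 8207628000.

54631129553, 8207628000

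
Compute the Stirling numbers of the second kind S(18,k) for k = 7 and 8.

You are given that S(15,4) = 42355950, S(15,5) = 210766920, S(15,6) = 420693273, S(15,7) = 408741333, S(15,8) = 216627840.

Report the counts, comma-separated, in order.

[16] T[16,5]:5*210766920+42355950=1096190550 · T[16,6]:6*420693273+210766920=2734926558 · T[16,7]:7*408741333+420693273=3281882604 · T[16,8]:8*216627840+408741333=2141764053
[17] T[17,6]:6*2734926558+1096190550=17505749898 · T[17,7]:7*3281882604+2734926558=25708104786 · T[17,8]:8*2141764053+3281882604=20415995028
[18] T[18,7]:7*25708104786+17505749898=197462483400 · T[18,8]:8*20415995028+25708104786=189036065010
Read S(18,7) = 197462483400, S(18,8) = 189036065010.

197462483400, 189036065010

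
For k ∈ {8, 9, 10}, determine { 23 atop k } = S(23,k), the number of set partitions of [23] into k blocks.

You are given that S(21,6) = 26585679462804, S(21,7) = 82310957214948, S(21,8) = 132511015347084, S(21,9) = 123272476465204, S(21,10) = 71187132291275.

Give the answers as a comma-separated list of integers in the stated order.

9741955019900400, 12320068811796900, 9593401297313460

[22] T[22,7]:7*82310957214948+26585679462804=602762379967440 · T[22,8]:8*132511015347084+82310957214948=1142399079991620 · T[22,9]:9*123272476465204+132511015347084=1241963303533920 · T[22,10]:10*71187132291275+123272476465204=835143799377954
[23] T[23,8]:8*1142399079991620+602762379967440=9741955019900400 · T[23,9]:9*1241963303533920+1142399079991620=12320068811796900 · T[23,10]:10*835143799377954+1241963303533920=9593401297313460
Read S(23,8) = 9741955019900400, S(23,9) = 12320068811796900, S(23,10) = 9593401297313460.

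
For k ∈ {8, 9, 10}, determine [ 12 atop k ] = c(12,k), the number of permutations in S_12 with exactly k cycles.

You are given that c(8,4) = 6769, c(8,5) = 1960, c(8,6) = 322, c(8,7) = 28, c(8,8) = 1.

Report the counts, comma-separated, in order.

[9] T[9,5]:8*1960+6769=22449 · T[9,6]:8*322+1960=4536 · T[9,7]:8*28+322=546 · T[9,8]:8*1+28=36 · T[9,9]:8*0+1=1
[10] T[10,6]:9*4536+22449=63273 · T[10,7]:9*546+4536=9450 · T[10,8]:9*36+546=870 · T[10,9]:9*1+36=45 · T[10,10]:9*0+1=1
[11] T[11,7]:10*9450+63273=157773 · T[11,8]:10*870+9450=18150 · T[11,9]:10*45+870=1320 · T[11,10]:10*1+45=55
[12] T[12,8]:11*18150+157773=357423 · T[12,9]:11*1320+18150=32670 · T[12,10]:11*55+1320=1925
Read c(12,8) = 357423, c(12,9) = 32670, c(12,10) = 1925.

357423, 32670, 1925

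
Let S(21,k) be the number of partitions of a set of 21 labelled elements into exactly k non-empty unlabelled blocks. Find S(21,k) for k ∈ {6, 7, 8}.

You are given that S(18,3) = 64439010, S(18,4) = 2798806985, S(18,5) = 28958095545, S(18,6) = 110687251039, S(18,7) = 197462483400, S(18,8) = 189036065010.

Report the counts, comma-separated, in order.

26585679462804, 82310957214948, 132511015347084

r19: T_19,4=4×2798806985+64439010=11259666950; T_19,5=5×28958095545+2798806985=147589284710; T_19,6=6×110687251039+28958095545=693081601779; T_19,7=7×197462483400+110687251039=1492924634839; T_19,8=8×189036065010+197462483400=1709751003480
r20: T_20,5=5×147589284710+11259666950=749206090500; T_20,6=6×693081601779+147589284710=4306078895384; T_20,7=7×1492924634839+693081601779=11143554045652; T_20,8=8×1709751003480+1492924634839=15170932662679
r21: T_21,6=6×4306078895384+749206090500=26585679462804; T_21,7=7×11143554045652+4306078895384=82310957214948; T_21,8=8×15170932662679+11143554045652=132511015347084
Read S(21,6) = 26585679462804, S(21,7) = 82310957214948, S(21,8) = 132511015347084.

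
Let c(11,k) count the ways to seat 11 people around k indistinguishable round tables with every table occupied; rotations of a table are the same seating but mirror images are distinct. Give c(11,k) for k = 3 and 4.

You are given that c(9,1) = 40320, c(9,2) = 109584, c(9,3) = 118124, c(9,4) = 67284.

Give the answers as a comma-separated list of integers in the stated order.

12753576, 8409500

r10: T_10,2=9×109584+40320=1026576; T_10,3=9×118124+109584=1172700; T_10,4=9×67284+118124=723680
r11: T_11,3=10×1172700+1026576=12753576; T_11,4=10×723680+1172700=8409500
Read c(11,3) = 12753576, c(11,4) = 8409500.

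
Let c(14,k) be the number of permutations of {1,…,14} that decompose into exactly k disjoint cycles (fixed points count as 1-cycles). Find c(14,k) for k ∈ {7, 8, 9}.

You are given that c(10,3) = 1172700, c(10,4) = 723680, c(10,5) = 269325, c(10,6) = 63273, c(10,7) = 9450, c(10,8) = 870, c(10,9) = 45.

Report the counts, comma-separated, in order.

@11  (11,4):723680·10+1172700→8409500, (11,5):269325·10+723680→3416930, (11,6):63273·10+269325→902055, (11,7):9450·10+63273→157773, (11,8):870·10+9450→18150, (11,9):45·10+870→1320
@12  (12,5):3416930·11+8409500→45995730, (12,6):902055·11+3416930→13339535, (12,7):157773·11+902055→2637558, (12,8):18150·11+157773→357423, (12,9):1320·11+18150→32670
@13  (13,6):13339535·12+45995730→206070150, (13,7):2637558·12+13339535→44990231, (13,8):357423·12+2637558→6926634, (13,9):32670·12+357423→749463
@14  (14,7):44990231·13+206070150→790943153, (14,8):6926634·13+44990231→135036473, (14,9):749463·13+6926634→16669653
Read c(14,7) = 790943153, c(14,8) = 135036473, c(14,9) = 16669653.

790943153, 135036473, 16669653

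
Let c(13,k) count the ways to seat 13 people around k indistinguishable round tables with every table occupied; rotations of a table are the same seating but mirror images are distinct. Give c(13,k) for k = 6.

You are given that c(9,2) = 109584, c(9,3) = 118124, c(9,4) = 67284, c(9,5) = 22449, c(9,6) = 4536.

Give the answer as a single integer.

@10  (10,3):118124·9+109584→1172700, (10,4):67284·9+118124→723680, (10,5):22449·9+67284→269325, (10,6):4536·9+22449→63273
@11  (11,4):723680·10+1172700→8409500, (11,5):269325·10+723680→3416930, (11,6):63273·10+269325→902055
@12  (12,5):3416930·11+8409500→45995730, (12,6):902055·11+3416930→13339535
@13  (13,6):13339535·12+45995730→206070150
Read c(13,6) = 206070150.

206070150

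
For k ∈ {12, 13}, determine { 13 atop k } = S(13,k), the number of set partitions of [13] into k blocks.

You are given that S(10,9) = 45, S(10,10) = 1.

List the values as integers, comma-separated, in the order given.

[11] T[11,10]:10*1+45=55 · T[11,11]:11*0+1=1
[12] T[12,11]:11*1+55=66 · T[12,12]:12*0+1=1
[13] T[13,12]:12*1+66=78 · T[13,13]:13*0+1=1
Read S(13,12) = 78, S(13,13) = 1.

78, 1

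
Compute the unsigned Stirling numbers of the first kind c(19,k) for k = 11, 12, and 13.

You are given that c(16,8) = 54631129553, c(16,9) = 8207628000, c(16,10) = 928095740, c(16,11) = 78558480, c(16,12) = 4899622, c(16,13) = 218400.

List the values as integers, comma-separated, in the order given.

@17  (17,9):8207628000·16+54631129553→185953177553, (17,10):928095740·16+8207628000→23057159840, (17,11):78558480·16+928095740→2185031420, (17,12):4899622·16+78558480→156952432, (17,13):218400·16+4899622→8394022
@18  (18,10):23057159840·17+185953177553→577924894833, (18,11):2185031420·17+23057159840→60202693980, (18,12):156952432·17+2185031420→4853222764, (18,13):8394022·17+156952432→299650806
@19  (19,11):60202693980·18+577924894833→1661573386473, (19,12):4853222764·18+60202693980→147560703732, (19,13):299650806·18+4853222764→10246937272
Read c(19,11) = 1661573386473, c(19,12) = 147560703732, c(19,13) = 10246937272.

1661573386473, 147560703732, 10246937272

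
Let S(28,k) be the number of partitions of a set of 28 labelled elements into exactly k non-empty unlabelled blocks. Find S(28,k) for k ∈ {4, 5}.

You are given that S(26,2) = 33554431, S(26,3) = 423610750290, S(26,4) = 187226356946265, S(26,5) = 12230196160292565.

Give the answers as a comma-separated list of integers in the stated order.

2998587019946701, 307440364830580800

@27  (27,3):423610750290·3+33554431→1270865805301, (27,4):187226356946265·4+423610750290→749329038535350, (27,5):12230196160292565·5+187226356946265→61338207158409090
@28  (28,4):749329038535350·4+1270865805301→2998587019946701, (28,5):61338207158409090·5+749329038535350→307440364830580800
Read S(28,4) = 2998587019946701, S(28,5) = 307440364830580800.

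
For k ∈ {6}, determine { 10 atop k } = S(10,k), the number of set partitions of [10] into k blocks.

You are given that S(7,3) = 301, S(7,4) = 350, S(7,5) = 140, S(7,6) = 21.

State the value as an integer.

r8: T_8,4=4×350+301=1701; T_8,5=5×140+350=1050; T_8,6=6×21+140=266
r9: T_9,5=5×1050+1701=6951; T_9,6=6×266+1050=2646
r10: T_10,6=6×2646+6951=22827
Read S(10,6) = 22827.

22827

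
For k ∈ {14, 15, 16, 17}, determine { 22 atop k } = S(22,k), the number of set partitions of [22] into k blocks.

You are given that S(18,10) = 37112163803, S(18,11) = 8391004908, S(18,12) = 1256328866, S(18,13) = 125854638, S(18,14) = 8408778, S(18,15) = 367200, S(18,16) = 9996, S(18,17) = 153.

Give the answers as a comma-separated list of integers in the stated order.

[19] T[19,11]:11*8391004908+37112163803=129413217791 · T[19,12]:12*1256328866+8391004908=23466951300 · T[19,13]:13*125854638+1256328866=2892439160 · T[19,14]:14*8408778+125854638=243577530 · T[19,15]:15*367200+8408778=13916778 · T[19,16]:16*9996+367200=527136 · T[19,17]:17*153+9996=12597
[20] T[20,12]:12*23466951300+129413217791=411016633391 · T[20,13]:13*2892439160+23466951300=61068660380 · T[20,14]:14*243577530+2892439160=6302524580 · T[20,15]:15*13916778+243577530=452329200 · T[20,16]:16*527136+13916778=22350954 · T[20,17]:17*12597+527136=741285
[21] T[21,13]:13*61068660380+411016633391=1204909218331 · T[21,14]:14*6302524580+61068660380=149304004500 · T[21,15]:15*452329200+6302524580=13087462580 · T[21,16]:16*22350954+452329200=809944464 · T[21,17]:17*741285+22350954=34952799
[22] T[22,14]:14*149304004500+1204909218331=3295165281331 · T[22,15]:15*13087462580+149304004500=345615943200 · T[22,16]:16*809944464+13087462580=26046574004 · T[22,17]:17*34952799+809944464=1404142047
Read S(22,14) = 3295165281331, S(22,15) = 345615943200, S(22,16) = 26046574004, S(22,17) = 1404142047.

3295165281331, 345615943200, 26046574004, 1404142047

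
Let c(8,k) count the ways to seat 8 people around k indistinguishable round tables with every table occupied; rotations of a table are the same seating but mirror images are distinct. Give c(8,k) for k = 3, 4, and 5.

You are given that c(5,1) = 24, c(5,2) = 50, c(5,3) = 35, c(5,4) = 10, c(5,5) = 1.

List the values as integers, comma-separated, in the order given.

[6] T[6,1]:5*24+0=120 · T[6,2]:5*50+24=274 · T[6,3]:5*35+50=225 · T[6,4]:5*10+35=85 · T[6,5]:5*1+10=15
[7] T[7,2]:6*274+120=1764 · T[7,3]:6*225+274=1624 · T[7,4]:6*85+225=735 · T[7,5]:6*15+85=175
[8] T[8,3]:7*1624+1764=13132 · T[8,4]:7*735+1624=6769 · T[8,5]:7*175+735=1960
Read c(8,3) = 13132, c(8,4) = 6769, c(8,5) = 1960.

13132, 6769, 1960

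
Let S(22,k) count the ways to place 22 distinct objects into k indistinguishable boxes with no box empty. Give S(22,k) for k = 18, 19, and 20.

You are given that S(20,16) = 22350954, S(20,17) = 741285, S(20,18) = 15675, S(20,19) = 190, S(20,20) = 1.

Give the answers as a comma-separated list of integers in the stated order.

i=21: T(21,17)=22350954+17·741285=34952799 | T(21,18)=741285+18·15675=1023435 | T(21,19)=15675+19·190=19285 | T(21,20)=190+20·1=210
i=22: T(22,18)=34952799+18·1023435=53374629 | T(22,19)=1023435+19·19285=1389850 | T(22,20)=19285+20·210=23485
Read S(22,18) = 53374629, S(22,19) = 1389850, S(22,20) = 23485.

53374629, 1389850, 23485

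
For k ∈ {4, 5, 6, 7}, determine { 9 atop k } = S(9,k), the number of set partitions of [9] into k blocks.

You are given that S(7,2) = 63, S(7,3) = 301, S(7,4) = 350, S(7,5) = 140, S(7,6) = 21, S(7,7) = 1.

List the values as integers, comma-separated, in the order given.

7770, 6951, 2646, 462

r8: T_8,3=3×301+63=966; T_8,4=4×350+301=1701; T_8,5=5×140+350=1050; T_8,6=6×21+140=266; T_8,7=7×1+21=28
r9: T_9,4=4×1701+966=7770; T_9,5=5×1050+1701=6951; T_9,6=6×266+1050=2646; T_9,7=7×28+266=462
Read S(9,4) = 7770, S(9,5) = 6951, S(9,6) = 2646, S(9,7) = 462.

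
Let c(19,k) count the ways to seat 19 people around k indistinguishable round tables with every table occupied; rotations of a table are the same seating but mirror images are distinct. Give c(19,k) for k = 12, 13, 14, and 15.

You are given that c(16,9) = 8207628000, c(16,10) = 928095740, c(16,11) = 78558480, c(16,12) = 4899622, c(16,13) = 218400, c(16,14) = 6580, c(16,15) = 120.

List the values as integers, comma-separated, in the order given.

r17: T_17,10=16×928095740+8207628000=23057159840; T_17,11=16×78558480+928095740=2185031420; T_17,12=16×4899622+78558480=156952432; T_17,13=16×218400+4899622=8394022; T_17,14=16×6580+218400=323680; T_17,15=16×120+6580=8500
r18: T_18,11=17×2185031420+23057159840=60202693980; T_18,12=17×156952432+2185031420=4853222764; T_18,13=17×8394022+156952432=299650806; T_18,14=17×323680+8394022=13896582; T_18,15=17×8500+323680=468180
r19: T_19,12=18×4853222764+60202693980=147560703732; T_19,13=18×299650806+4853222764=10246937272; T_19,14=18×13896582+299650806=549789282; T_19,15=18×468180+13896582=22323822
Read c(19,12) = 147560703732, c(19,13) = 10246937272, c(19,14) = 549789282, c(19,15) = 22323822.

147560703732, 10246937272, 549789282, 22323822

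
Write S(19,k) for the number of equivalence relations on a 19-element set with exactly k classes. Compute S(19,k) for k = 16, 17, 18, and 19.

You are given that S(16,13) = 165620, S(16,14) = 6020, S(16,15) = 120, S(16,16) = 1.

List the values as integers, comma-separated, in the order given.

527136, 12597, 171, 1

i=17: T(17,14)=165620+14·6020=249900 | T(17,15)=6020+15·120=7820 | T(17,16)=120+16·1=136 | T(17,17)=1+17·0=1
i=18: T(18,15)=249900+15·7820=367200 | T(18,16)=7820+16·136=9996 | T(18,17)=136+17·1=153 | T(18,18)=1+18·0=1
i=19: T(19,16)=367200+16·9996=527136 | T(19,17)=9996+17·153=12597 | T(19,18)=153+18·1=171 | T(19,19)=1+19·0=1
Read S(19,16) = 527136, S(19,17) = 12597, S(19,18) = 171, S(19,19) = 1.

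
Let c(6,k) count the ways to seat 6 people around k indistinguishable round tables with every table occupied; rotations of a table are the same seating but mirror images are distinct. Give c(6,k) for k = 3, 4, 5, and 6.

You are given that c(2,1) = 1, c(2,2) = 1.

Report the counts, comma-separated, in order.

225, 85, 15, 1

i=3: T(3,1)=0+2·1=2 | T(3,2)=1+2·1=3 | T(3,3)=1+2·0=1
i=4: T(4,1)=0+3·2=6 | T(4,2)=2+3·3=11 | T(4,3)=3+3·1=6 | T(4,4)=1+3·0=1
i=5: T(5,2)=6+4·11=50 | T(5,3)=11+4·6=35 | T(5,4)=6+4·1=10 | T(5,5)=1+4·0=1
i=6: T(6,3)=50+5·35=225 | T(6,4)=35+5·10=85 | T(6,5)=10+5·1=15 | T(6,6)=1+5·0=1
Read c(6,3) = 225, c(6,4) = 85, c(6,5) = 15, c(6,6) = 1.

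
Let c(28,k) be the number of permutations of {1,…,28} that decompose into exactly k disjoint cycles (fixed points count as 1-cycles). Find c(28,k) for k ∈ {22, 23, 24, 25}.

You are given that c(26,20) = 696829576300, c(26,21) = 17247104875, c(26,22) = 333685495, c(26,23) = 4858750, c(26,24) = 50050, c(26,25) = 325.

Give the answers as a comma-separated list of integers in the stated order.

row 27: T[27][21]=26·17247104875+696829576300=1145254303050  T[27][22]=26·333685495+17247104875=25922927745  T[27][23]=26·4858750+333685495=460012995  T[27][24]=26·50050+4858750=6160050  T[27][25]=26·325+50050=58500
row 28: T[28][22]=27·25922927745+1145254303050=1845173352165  T[28][23]=27·460012995+25922927745=38343278610  T[28][24]=27·6160050+460012995=626334345  T[28][25]=27·58500+6160050=7739550
Read c(28,22) = 1845173352165, c(28,23) = 38343278610, c(28,24) = 626334345, c(28,25) = 7739550.

1845173352165, 38343278610, 626334345, 7739550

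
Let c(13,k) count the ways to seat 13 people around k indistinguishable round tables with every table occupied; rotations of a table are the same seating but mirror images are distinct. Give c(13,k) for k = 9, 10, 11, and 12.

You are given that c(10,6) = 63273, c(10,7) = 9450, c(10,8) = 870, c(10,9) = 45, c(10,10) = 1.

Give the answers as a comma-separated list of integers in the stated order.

r11: T_11,7=10×9450+63273=157773; T_11,8=10×870+9450=18150; T_11,9=10×45+870=1320; T_11,10=10×1+45=55; T_11,11=10×0+1=1
r12: T_12,8=11×18150+157773=357423; T_12,9=11×1320+18150=32670; T_12,10=11×55+1320=1925; T_12,11=11×1+55=66; T_12,12=11×0+1=1
r13: T_13,9=12×32670+357423=749463; T_13,10=12×1925+32670=55770; T_13,11=12×66+1925=2717; T_13,12=12×1+66=78
Read c(13,9) = 749463, c(13,10) = 55770, c(13,11) = 2717, c(13,12) = 78.

749463, 55770, 2717, 78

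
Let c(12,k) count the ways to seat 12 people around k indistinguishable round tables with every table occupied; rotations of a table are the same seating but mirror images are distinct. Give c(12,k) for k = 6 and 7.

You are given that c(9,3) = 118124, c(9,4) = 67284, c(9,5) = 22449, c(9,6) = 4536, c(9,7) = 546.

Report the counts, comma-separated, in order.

@10  (10,4):67284·9+118124→723680, (10,5):22449·9+67284→269325, (10,6):4536·9+22449→63273, (10,7):546·9+4536→9450
@11  (11,5):269325·10+723680→3416930, (11,6):63273·10+269325→902055, (11,7):9450·10+63273→157773
@12  (12,6):902055·11+3416930→13339535, (12,7):157773·11+902055→2637558
Read c(12,6) = 13339535, c(12,7) = 2637558.

13339535, 2637558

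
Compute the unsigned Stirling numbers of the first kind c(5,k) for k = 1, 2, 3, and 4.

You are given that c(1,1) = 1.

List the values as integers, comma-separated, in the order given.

r2: T_2,1=1×1+0=1; T_2,2=1×0+1=1
r3: T_3,1=2×1+0=2; T_3,2=2×1+1=3; T_3,3=2×0+1=1
r4: T_4,1=3×2+0=6; T_4,2=3×3+2=11; T_4,3=3×1+3=6; T_4,4=3×0+1=1
r5: T_5,1=4×6+0=24; T_5,2=4×11+6=50; T_5,3=4×6+11=35; T_5,4=4×1+6=10
Read c(5,1) = 24, c(5,2) = 50, c(5,3) = 35, c(5,4) = 10.

24, 50, 35, 10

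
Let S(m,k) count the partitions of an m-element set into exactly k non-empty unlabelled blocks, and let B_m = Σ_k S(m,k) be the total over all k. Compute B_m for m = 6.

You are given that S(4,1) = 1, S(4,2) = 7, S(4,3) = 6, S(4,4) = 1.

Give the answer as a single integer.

203

i=5: T(5,1)=0+1·1=1 | T(5,2)=1+2·7=15 | T(5,3)=7+3·6=25 | T(5,4)=6+4·1=10 | T(5,5)=1+5·0=1
i=6: T(6,1)=0+1·1=1 | T(6,2)=1+2·15=31 | T(6,3)=15+3·25=90 | T(6,4)=25+4·10=65 | T(6,5)=10+5·1=15 | T(6,6)=1+6·0=1
B_6 = ΣS(6,k) = 1+31+90+65+15+1 = 203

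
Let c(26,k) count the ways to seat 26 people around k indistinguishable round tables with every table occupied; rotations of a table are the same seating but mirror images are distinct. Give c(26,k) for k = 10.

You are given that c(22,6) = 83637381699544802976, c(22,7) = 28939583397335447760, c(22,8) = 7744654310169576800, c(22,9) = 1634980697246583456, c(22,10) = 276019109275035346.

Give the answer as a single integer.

196928100451110820242880

@23  (23,7):28939583397335447760·22+83637381699544802976→720308216440924653696, (23,8):7744654310169576800·22+28939583397335447760→199321978221066137360, (23,9):1634980697246583456·22+7744654310169576800→43714229649594412832, (23,10):276019109275035346·22+1634980697246583456→7707401101297361068
@24  (24,8):199321978221066137360·23+720308216440924653696→5304713715525445812976, (24,9):43714229649594412832·23+199321978221066137360→1204749260161737632496, (24,10):7707401101297361068·23+43714229649594412832→220984454979433717396
@25  (25,9):1204749260161737632496·24+5304713715525445812976→34218695959407148992880, (25,10):220984454979433717396·24+1204749260161737632496→6508376179668146850000
@26  (26,10):6508376179668146850000·25+34218695959407148992880→196928100451110820242880
Read c(26,10) = 196928100451110820242880.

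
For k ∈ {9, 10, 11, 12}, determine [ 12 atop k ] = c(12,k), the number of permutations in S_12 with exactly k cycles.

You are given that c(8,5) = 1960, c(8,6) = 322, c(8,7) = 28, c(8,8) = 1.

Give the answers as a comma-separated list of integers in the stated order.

[9] T[9,6]:8*322+1960=4536 · T[9,7]:8*28+322=546 · T[9,8]:8*1+28=36 · T[9,9]:8*0+1=1
[10] T[10,7]:9*546+4536=9450 · T[10,8]:9*36+546=870 · T[10,9]:9*1+36=45 · T[10,10]:9*0+1=1
[11] T[11,8]:10*870+9450=18150 · T[11,9]:10*45+870=1320 · T[11,10]:10*1+45=55 · T[11,11]:10*0+1=1
[12] T[12,9]:11*1320+18150=32670 · T[12,10]:11*55+1320=1925 · T[12,11]:11*1+55=66 · T[12,12]:11*0+1=1
Read c(12,9) = 32670, c(12,10) = 1925, c(12,11) = 66, c(12,12) = 1.

32670, 1925, 66, 1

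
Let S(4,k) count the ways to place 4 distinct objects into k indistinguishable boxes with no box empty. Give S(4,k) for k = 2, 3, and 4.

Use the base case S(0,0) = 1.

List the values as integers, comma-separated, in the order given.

i=1: T(1,1)=1+1·0=1
i=2: T(2,1)=0+1·1=1 | T(2,2)=1+2·0=1
i=3: T(3,1)=0+1·1=1 | T(3,2)=1+2·1=3 | T(3,3)=1+3·0=1
i=4: T(4,2)=1+2·3=7 | T(4,3)=3+3·1=6 | T(4,4)=1+4·0=1
Read S(4,2) = 7, S(4,3) = 6, S(4,4) = 1.

7, 6, 1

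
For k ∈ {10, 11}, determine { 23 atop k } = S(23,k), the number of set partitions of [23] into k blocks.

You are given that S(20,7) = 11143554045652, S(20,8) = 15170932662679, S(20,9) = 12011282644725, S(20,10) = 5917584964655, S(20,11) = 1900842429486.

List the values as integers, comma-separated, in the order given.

[21] T[21,8]:8*15170932662679+11143554045652=132511015347084 · T[21,9]:9*12011282644725+15170932662679=123272476465204 · T[21,10]:10*5917584964655+12011282644725=71187132291275 · T[21,11]:11*1900842429486+5917584964655=26826851689001
[22] T[22,9]:9*123272476465204+132511015347084=1241963303533920 · T[22,10]:10*71187132291275+123272476465204=835143799377954 · T[22,11]:11*26826851689001+71187132291275=366282500870286
[23] T[23,10]:10*835143799377954+1241963303533920=9593401297313460 · T[23,11]:11*366282500870286+835143799377954=4864251308951100
Read S(23,10) = 9593401297313460, S(23,11) = 4864251308951100.

9593401297313460, 4864251308951100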